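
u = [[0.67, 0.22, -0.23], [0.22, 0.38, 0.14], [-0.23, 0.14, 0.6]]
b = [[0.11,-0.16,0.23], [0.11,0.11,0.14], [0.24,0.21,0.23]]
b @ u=[[-0.01,-0.00,0.09], [0.07,0.09,0.07], [0.15,0.16,0.11]]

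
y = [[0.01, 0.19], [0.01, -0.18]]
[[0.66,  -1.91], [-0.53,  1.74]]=y@[[5.27, -3.41], [3.22, -9.86]]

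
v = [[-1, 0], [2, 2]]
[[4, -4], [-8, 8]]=v@[[-4, 4], [0, 0]]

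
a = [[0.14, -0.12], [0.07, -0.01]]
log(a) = [[-1.51, -1.55], [0.91, -3.45]]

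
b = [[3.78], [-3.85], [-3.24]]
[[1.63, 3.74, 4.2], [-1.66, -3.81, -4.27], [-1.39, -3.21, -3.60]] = b@[[0.43, 0.99, 1.11]]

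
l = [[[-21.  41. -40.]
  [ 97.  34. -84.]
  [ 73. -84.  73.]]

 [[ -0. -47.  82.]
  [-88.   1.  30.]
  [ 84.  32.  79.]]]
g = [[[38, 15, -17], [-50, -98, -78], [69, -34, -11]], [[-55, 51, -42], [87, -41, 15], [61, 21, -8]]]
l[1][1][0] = -88.0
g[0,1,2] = -78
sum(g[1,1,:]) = 61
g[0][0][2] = -17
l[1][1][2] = 30.0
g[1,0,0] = -55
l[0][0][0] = -21.0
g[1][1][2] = 15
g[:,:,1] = [[15, -98, -34], [51, -41, 21]]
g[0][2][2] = -11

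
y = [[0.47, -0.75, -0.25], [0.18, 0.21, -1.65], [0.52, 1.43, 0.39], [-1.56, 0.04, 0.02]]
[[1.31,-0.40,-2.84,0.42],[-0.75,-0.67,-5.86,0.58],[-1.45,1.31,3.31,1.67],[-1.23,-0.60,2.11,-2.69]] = y @[[0.76, 0.41, -1.26, 1.74],[-1.39, 0.62, 1.78, 0.56],[0.36, 0.53, 3.64, -0.09]]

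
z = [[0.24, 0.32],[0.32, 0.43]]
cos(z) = [[0.92, -0.1], [-0.1, 0.86]]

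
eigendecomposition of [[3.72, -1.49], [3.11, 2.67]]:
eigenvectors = [[0.14+0.55j, 0.14-0.55j],[(0.82+0j), (0.82-0j)]]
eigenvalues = [(3.2+2.09j), (3.2-2.09j)]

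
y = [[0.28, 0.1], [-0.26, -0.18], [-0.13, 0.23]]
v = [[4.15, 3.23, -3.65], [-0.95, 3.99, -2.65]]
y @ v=[[1.07, 1.30, -1.29], [-0.91, -1.56, 1.43], [-0.76, 0.5, -0.14]]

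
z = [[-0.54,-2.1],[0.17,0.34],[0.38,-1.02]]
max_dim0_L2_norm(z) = 2.36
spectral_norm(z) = 2.39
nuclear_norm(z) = 2.97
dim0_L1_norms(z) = [1.09, 3.46]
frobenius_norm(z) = 2.46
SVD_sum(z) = [[-0.33, -2.13], [0.06, 0.36], [-0.14, -0.94]] + [[-0.21, 0.03], [0.11, -0.02], [0.52, -0.08]]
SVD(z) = [[-0.9, 0.37], [0.15, -0.2], [-0.40, -0.91]] @ diag([2.385326051660201, 0.5840544728628964]) @ [[0.15, 0.99], [-0.99, 0.15]]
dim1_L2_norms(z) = [2.17, 0.38, 1.09]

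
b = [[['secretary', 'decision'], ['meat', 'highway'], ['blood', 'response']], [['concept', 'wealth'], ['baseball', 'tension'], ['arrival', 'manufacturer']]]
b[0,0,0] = 'secretary'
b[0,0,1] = 'decision'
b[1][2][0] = 'arrival'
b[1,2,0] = 'arrival'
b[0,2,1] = 'response'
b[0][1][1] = 'highway'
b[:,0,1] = ['decision', 'wealth']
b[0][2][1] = 'response'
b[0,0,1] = 'decision'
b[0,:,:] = [['secretary', 'decision'], ['meat', 'highway'], ['blood', 'response']]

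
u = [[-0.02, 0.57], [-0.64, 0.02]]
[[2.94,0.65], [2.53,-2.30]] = u @ [[-3.80, 3.63], [5.02, 1.27]]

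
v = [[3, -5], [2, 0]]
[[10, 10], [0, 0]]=v @ [[0, 0], [-2, -2]]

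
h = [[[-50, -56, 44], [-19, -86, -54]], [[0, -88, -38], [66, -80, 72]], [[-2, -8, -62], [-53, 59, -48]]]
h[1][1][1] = -80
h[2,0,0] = -2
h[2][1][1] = 59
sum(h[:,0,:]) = -260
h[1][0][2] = -38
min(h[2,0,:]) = -62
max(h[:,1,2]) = 72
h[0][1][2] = -54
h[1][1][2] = 72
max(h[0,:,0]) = -19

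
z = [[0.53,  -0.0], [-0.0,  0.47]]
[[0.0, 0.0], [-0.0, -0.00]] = z@[[0.00, 0.00], [-0.01, -0.01]]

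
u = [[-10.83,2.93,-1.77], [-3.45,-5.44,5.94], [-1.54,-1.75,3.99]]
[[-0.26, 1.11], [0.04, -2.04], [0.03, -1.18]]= u @ [[0.02,-0.03],[-0.01,0.11],[0.01,-0.26]]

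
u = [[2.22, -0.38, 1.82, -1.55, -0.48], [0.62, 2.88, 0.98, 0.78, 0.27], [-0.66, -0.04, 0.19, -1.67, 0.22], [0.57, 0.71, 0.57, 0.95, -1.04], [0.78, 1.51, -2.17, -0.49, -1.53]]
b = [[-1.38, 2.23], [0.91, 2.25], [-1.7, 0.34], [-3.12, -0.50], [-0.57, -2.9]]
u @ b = [[-1.39, 6.88], [-2.49, 7.02], [5.64, -1.30], [-3.48, 5.60], [6.39, 9.08]]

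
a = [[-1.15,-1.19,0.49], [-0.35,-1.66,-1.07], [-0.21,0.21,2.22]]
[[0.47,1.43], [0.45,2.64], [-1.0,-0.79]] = a@[[-0.96, 0.25], [0.30, -1.52], [-0.57, -0.19]]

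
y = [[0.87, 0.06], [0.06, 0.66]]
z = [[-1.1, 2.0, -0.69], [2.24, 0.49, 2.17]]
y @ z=[[-0.82,1.77,-0.47], [1.41,0.44,1.39]]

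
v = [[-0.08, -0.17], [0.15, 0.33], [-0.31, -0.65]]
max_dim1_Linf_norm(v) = 0.65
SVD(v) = [[-0.23, 0.04], [0.44, -0.89], [-0.87, -0.46]] @ diag([0.8278070311777646, 0.005959793004413566]) @ [[0.43, 0.9], [0.9, -0.43]]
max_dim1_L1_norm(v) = 0.96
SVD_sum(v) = [[-0.08, -0.17], [0.15, 0.33], [-0.31, -0.65]] + [[0.00, -0.00], [-0.0, 0.00], [-0.0, 0.0]]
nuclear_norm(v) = 0.83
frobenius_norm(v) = 0.83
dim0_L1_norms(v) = [0.54, 1.15]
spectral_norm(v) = 0.83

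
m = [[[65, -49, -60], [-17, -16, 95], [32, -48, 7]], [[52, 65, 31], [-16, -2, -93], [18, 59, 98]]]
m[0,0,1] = -49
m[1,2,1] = 59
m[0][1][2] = 95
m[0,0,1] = -49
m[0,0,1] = -49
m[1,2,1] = 59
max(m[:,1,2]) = 95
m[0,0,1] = -49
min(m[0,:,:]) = -60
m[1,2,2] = 98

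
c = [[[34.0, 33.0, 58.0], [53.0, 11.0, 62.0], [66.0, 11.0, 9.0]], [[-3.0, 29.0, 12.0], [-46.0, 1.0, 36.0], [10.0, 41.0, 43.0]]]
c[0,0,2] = 58.0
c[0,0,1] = 33.0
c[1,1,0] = -46.0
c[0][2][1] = 11.0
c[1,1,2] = 36.0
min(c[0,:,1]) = 11.0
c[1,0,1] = 29.0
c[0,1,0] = 53.0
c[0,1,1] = 11.0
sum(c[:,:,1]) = 126.0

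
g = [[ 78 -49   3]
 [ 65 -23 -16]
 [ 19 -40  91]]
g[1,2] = -16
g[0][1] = -49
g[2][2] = 91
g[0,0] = 78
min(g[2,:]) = -40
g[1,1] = -23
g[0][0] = 78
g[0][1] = -49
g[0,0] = 78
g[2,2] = 91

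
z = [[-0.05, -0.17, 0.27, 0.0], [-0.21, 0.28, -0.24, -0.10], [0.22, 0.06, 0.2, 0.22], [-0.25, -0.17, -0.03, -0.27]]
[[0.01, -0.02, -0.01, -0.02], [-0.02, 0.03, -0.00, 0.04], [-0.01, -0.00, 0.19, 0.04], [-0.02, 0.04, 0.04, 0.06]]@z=[[0.01, -0.00, 0.01, 0.01], [-0.02, 0.01, -0.01, -0.01], [0.03, 0.01, 0.03, 0.03], [-0.01, 0.01, -0.01, -0.01]]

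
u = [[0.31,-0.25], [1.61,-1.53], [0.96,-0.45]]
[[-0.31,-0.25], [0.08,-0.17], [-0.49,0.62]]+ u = [[0.00, -0.5],[1.69, -1.7],[0.47, 0.17]]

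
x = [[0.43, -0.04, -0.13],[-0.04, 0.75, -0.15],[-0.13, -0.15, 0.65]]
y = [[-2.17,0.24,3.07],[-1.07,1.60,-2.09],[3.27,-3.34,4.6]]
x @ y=[[-1.32, 0.47, 0.81], [-1.21, 1.69, -2.38], [2.57, -2.44, 2.9]]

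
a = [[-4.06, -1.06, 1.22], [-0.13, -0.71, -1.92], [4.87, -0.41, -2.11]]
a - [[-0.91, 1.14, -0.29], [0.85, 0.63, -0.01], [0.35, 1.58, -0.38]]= [[-3.15,-2.2,1.51], [-0.98,-1.34,-1.91], [4.52,-1.99,-1.73]]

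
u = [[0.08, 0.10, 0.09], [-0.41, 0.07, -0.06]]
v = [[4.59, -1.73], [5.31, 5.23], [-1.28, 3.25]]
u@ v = [[0.78, 0.68], [-1.43, 0.88]]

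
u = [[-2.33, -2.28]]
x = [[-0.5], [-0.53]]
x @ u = [[1.16, 1.14], [1.23, 1.21]]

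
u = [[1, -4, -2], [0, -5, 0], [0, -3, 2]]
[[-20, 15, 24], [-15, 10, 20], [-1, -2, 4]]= u @ [[0, -1, 0], [3, -2, -4], [4, -4, -4]]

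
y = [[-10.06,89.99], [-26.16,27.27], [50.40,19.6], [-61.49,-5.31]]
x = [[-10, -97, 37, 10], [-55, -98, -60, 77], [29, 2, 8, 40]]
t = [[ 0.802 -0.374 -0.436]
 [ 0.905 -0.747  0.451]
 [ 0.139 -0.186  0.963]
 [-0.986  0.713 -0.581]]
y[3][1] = -5.31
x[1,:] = [-55, -98, -60, 77]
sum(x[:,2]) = -15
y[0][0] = -10.06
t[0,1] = -0.374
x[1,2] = -60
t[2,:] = [0.139, -0.186, 0.963]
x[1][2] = -60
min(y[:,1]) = -5.31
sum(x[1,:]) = -136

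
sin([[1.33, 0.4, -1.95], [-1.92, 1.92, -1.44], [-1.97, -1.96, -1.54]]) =[[1.04, -0.97, 0.02], [0.63, 0.87, -0.62], [-0.81, 0.28, 0.22]]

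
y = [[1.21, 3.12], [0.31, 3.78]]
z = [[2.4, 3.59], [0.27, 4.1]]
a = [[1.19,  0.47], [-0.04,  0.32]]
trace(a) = 1.51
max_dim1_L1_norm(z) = 5.99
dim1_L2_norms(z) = [4.32, 4.11]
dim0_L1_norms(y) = [1.52, 6.9]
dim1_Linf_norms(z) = [3.59, 4.1]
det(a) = 0.40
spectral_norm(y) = 5.01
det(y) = 3.61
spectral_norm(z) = 5.76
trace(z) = 6.50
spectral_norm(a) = 1.28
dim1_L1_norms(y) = [4.33, 4.09]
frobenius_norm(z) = 5.96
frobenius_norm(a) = 1.32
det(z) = 8.87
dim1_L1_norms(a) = [1.66, 0.36]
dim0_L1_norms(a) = [1.23, 0.79]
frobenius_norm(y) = 5.06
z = y + a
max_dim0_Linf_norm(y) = 3.78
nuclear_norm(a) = 1.59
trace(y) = 4.99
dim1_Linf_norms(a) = [1.19, 0.32]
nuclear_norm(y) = 5.73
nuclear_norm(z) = 7.30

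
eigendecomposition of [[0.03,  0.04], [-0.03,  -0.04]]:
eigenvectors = [[0.80, -0.71],[-0.6, 0.71]]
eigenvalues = [0.0, -0.01]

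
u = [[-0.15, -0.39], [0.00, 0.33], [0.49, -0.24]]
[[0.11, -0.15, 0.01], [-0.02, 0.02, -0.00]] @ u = [[-0.01, -0.09],[0.0, 0.01]]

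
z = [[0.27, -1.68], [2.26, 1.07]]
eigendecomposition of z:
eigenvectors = [[0.13-0.64j, (0.13+0.64j)], [-0.76+0.00j, (-0.76-0j)]]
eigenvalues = [(0.67+1.91j), (0.67-1.91j)]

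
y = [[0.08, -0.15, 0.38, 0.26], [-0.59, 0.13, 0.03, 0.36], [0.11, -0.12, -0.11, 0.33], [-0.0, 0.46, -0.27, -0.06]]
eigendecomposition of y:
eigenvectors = [[(-0.01+0.35j), (-0.01-0.35j), -0.24+0.21j, (-0.24-0.21j)], [(-0.7+0j), -0.70-0.00j, -0.58+0.00j, (-0.58-0j)], [(-0.11+0.21j), (-0.11-0.21j), -0.39-0.41j, -0.39+0.41j], [-0.56+0.14j, (-0.56-0.14j), 0.49+0.00j, (0.49-0j)]]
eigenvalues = [(0.41+0.22j), (0.41-0.22j), (-0.39+0.23j), (-0.39-0.23j)]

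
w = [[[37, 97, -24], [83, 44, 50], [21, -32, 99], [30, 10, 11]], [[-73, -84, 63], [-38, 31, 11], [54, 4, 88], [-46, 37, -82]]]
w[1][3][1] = 37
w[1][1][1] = 31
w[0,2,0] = 21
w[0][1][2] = 50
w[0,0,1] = 97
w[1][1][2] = 11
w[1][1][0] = -38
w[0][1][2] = 50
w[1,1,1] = 31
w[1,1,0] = -38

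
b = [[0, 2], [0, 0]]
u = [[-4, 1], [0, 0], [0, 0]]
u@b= [[0, -8], [0, 0], [0, 0]]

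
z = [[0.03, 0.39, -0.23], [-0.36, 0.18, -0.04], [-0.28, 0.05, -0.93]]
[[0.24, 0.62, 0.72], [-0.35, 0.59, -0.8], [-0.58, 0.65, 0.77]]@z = [[-0.42, 0.24, -0.75], [0.00, -0.07, 0.8], [-0.47, -0.07, -0.61]]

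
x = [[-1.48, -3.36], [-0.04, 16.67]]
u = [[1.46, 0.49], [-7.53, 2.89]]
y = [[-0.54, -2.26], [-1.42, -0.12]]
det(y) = -3.14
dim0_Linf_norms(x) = [1.48, 16.67]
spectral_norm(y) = 2.39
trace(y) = -0.66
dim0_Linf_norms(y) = [1.42, 2.26]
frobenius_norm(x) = 17.07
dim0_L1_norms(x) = [1.52, 20.03]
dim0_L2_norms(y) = [1.52, 2.26]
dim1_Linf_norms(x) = [3.36, 16.67]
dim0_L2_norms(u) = [7.67, 2.93]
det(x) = -24.81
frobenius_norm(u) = 8.21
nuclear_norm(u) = 9.12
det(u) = 7.91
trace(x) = 15.19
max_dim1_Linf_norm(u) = 7.53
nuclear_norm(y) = 3.70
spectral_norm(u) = 8.15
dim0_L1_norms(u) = [8.99, 3.38]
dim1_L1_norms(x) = [4.84, 16.71]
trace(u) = 4.35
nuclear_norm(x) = 18.47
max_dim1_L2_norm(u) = 8.07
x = u @ y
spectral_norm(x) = 17.01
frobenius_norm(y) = 2.73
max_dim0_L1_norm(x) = 20.03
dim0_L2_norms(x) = [1.48, 17.01]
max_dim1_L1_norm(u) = 10.42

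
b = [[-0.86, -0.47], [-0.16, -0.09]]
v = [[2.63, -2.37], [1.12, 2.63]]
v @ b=[[-1.88, -1.02], [-1.38, -0.76]]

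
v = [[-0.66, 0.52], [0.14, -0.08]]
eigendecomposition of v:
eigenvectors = [[-0.98, -0.60], [0.2, -0.8]]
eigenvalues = [-0.77, 0.03]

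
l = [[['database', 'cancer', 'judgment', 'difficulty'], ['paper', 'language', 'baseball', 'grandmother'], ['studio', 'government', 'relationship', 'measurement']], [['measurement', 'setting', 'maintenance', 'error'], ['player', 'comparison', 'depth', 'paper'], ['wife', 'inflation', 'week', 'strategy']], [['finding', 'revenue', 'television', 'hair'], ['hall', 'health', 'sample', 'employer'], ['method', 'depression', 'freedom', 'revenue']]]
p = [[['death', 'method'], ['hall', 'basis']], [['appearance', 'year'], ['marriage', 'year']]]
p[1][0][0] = 'appearance'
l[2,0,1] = 'revenue'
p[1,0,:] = ['appearance', 'year']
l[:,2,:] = [['studio', 'government', 'relationship', 'measurement'], ['wife', 'inflation', 'week', 'strategy'], ['method', 'depression', 'freedom', 'revenue']]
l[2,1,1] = 'health'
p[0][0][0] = 'death'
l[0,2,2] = 'relationship'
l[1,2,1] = 'inflation'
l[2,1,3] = 'employer'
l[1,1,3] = 'paper'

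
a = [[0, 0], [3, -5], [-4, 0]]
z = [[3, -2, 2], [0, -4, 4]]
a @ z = [[0, 0, 0], [9, 14, -14], [-12, 8, -8]]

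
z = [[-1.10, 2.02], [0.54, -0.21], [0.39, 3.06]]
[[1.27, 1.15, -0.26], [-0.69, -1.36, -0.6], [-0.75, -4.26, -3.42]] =z@[[-1.30, -2.92, -1.47], [-0.08, -1.02, -0.93]]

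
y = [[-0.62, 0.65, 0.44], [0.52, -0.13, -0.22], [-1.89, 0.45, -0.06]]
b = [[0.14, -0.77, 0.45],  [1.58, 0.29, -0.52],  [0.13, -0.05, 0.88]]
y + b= [[-0.48, -0.12, 0.89],[2.10, 0.16, -0.74],[-1.76, 0.4, 0.82]]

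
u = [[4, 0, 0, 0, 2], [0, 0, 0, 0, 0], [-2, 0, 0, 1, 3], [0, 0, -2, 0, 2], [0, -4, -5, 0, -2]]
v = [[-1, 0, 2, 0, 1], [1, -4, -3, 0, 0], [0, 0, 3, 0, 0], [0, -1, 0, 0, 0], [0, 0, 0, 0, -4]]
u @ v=[[-4, 0, 8, 0, -4], [0, 0, 0, 0, 0], [2, -1, -4, 0, -14], [0, 0, -6, 0, -8], [-4, 16, -3, 0, 8]]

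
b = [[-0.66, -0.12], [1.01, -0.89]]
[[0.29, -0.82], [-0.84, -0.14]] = b@[[-0.51, 1.01], [0.36, 1.3]]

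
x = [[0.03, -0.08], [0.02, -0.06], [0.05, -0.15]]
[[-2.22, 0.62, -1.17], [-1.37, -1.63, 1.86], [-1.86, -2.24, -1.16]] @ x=[[-0.11,0.32], [0.02,-0.07], [-0.16,0.46]]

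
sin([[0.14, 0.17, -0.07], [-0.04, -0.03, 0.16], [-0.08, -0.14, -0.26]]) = [[0.14, 0.17, -0.07], [-0.04, -0.03, 0.16], [-0.08, -0.14, -0.26]]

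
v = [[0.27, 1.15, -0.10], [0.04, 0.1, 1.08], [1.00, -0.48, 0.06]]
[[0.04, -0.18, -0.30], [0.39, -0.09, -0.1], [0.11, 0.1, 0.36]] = v@[[0.11, 0.02, 0.21],[0.04, -0.17, -0.32],[0.35, -0.07, -0.07]]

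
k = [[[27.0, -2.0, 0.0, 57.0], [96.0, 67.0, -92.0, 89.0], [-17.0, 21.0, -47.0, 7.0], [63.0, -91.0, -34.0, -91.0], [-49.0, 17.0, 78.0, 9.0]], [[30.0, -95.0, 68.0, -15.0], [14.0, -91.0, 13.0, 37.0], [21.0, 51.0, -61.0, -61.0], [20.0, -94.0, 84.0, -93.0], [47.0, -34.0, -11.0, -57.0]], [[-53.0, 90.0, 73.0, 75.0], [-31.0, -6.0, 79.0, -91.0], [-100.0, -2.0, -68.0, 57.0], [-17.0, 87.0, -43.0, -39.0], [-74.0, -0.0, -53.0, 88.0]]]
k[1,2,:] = [21.0, 51.0, -61.0, -61.0]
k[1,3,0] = 20.0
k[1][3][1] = -94.0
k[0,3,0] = 63.0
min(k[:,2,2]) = -68.0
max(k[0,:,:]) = 96.0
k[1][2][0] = 21.0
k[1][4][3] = -57.0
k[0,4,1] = 17.0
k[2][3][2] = -43.0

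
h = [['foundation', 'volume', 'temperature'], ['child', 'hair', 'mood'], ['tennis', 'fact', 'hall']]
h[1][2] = 'mood'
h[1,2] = 'mood'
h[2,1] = 'fact'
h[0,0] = 'foundation'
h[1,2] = 'mood'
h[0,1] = 'volume'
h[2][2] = 'hall'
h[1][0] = 'child'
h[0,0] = 'foundation'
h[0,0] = 'foundation'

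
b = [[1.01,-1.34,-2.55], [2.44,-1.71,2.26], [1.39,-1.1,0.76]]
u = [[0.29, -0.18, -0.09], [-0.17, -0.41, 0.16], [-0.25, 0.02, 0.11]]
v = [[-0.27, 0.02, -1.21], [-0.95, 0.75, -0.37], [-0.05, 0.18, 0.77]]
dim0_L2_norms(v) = [0.99, 0.77, 1.48]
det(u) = -0.00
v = u @ b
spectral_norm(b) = 4.19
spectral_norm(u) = 0.49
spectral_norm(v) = 1.60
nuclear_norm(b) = 7.29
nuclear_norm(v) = 2.70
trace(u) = -0.01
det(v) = 0.00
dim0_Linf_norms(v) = [0.95, 0.75, 1.21]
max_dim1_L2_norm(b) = 3.74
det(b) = 0.26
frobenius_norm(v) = 1.94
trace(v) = 1.25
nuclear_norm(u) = 0.92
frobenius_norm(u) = 0.65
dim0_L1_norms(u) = [0.71, 0.61, 0.36]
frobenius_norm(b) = 5.20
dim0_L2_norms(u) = [0.42, 0.45, 0.21]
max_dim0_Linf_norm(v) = 1.21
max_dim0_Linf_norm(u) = 0.41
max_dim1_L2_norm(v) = 1.27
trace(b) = 0.06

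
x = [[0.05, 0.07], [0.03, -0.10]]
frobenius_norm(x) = 0.14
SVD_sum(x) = [[0.0, 0.07], [-0.0, -0.1]] + [[0.05,-0.00], [0.03,-0.00]]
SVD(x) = [[-0.59, 0.81],  [0.81, 0.59]] @ diag([0.12215440307376398, 0.05812316069943549]) @ [[-0.04, -1.0], [1.0, -0.04]]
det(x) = -0.01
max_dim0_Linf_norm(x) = 0.1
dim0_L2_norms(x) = [0.06, 0.12]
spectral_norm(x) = 0.12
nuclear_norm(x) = 0.18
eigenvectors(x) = [[0.98,-0.39], [0.18,0.92]]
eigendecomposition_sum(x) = [[0.06, 0.03], [0.01, 0.00]] + [[-0.01,0.04], [0.02,-0.10]]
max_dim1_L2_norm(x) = 0.1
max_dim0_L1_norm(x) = 0.17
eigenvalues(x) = [0.06, -0.11]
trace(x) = -0.05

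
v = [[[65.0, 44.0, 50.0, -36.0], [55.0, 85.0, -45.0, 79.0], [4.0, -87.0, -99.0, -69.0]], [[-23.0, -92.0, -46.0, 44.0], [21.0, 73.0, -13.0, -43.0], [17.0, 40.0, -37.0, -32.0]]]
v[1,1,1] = 73.0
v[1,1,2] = -13.0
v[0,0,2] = 50.0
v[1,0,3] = 44.0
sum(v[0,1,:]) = 174.0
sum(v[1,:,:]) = -91.0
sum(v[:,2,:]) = -263.0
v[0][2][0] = 4.0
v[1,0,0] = -23.0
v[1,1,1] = 73.0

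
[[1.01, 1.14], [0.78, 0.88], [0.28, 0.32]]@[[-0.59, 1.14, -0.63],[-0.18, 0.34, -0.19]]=[[-0.8, 1.54, -0.85],[-0.62, 1.19, -0.66],[-0.22, 0.43, -0.24]]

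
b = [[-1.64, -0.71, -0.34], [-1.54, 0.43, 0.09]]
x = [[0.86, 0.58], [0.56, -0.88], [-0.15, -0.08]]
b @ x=[[-1.76, -0.30], [-1.1, -1.28]]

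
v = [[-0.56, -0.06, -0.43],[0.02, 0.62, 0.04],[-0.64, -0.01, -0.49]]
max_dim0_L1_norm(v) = 1.22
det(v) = 0.00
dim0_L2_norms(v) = [0.85, 0.62, 0.65]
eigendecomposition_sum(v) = [[-0.56, -0.02, -0.43], [0.02, 0.0, 0.02], [-0.64, -0.03, -0.49]] + [[-0.00,-0.00,0.00], [-0.00,-0.0,0.00], [0.00,0.00,-0.00]] + [[0.00, -0.04, -0.0], [-0.0, 0.62, 0.02], [-0.0, 0.02, 0.0]]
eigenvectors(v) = [[-0.66, 0.61, -0.06], [0.03, 0.03, 1.0], [-0.75, -0.79, 0.03]]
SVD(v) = [[-0.66, -0.01, -0.75], [0.09, -0.99, -0.06], [-0.75, -0.11, 0.66]] @ diag([1.0757333119697343, 0.6173310440504926, 0.00047283205736110915]) @ [[0.79, 0.1, 0.61], [0.1, -0.99, 0.03], [0.61, 0.03, -0.79]]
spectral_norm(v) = 1.08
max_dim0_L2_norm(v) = 0.85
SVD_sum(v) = [[-0.56, -0.07, -0.43], [0.08, 0.01, 0.06], [-0.63, -0.08, -0.49]] + [[-0.0,0.01,-0.0], [-0.06,0.61,-0.02], [-0.01,0.07,-0.00]] + [[-0.0,  -0.0,  0.0], [-0.00,  -0.00,  0.0], [0.00,  0.0,  -0.00]]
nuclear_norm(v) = 1.69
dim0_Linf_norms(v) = [0.64, 0.62, 0.49]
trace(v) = -0.43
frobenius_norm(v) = 1.24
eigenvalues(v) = [-1.05, -0.0, 0.62]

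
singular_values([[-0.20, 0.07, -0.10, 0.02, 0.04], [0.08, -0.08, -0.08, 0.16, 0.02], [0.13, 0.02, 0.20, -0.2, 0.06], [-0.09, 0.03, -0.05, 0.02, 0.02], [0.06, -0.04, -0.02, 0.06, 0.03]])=[0.38, 0.27, 0.08, 0.0, 0.0]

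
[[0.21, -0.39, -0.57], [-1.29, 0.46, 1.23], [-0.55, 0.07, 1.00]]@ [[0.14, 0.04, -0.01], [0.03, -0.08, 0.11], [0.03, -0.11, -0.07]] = [[0.0, 0.1, -0.01], [-0.13, -0.22, -0.02], [-0.04, -0.14, -0.06]]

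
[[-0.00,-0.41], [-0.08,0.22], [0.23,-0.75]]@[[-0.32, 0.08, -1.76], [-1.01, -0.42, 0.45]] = [[0.41, 0.17, -0.18], [-0.20, -0.10, 0.24], [0.68, 0.33, -0.74]]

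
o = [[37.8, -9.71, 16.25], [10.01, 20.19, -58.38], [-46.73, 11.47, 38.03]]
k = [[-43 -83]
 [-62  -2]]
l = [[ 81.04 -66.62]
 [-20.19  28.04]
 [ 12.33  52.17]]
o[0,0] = 37.8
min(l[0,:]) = -66.62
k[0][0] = -43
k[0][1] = -83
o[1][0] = 10.01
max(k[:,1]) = -2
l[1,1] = 28.04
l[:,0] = [81.04, -20.19, 12.33]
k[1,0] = -62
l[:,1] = [-66.62, 28.04, 52.17]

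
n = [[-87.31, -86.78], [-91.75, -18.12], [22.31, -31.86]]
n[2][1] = -31.86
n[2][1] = -31.86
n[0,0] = -87.31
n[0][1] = -86.78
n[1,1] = -18.12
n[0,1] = -86.78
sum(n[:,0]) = -156.75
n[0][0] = -87.31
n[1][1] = -18.12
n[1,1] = -18.12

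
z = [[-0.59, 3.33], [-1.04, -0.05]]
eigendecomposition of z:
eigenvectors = [[0.87+0.00j, (0.87-0j)], [(0.07+0.48j), 0.07-0.48j]]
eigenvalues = [(-0.32+1.84j), (-0.32-1.84j)]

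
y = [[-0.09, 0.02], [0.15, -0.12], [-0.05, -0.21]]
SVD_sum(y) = [[-0.01, 0.04], [0.05, -0.15], [0.06, -0.18]] + [[-0.08, -0.02], [0.1, 0.03], [-0.11, -0.03]]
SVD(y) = [[0.19, 0.46], [-0.64, -0.61], [-0.74, 0.65]] @ diag([0.24880279326574753, 0.17348535979488788]) @ [[-0.31,  0.95], [-0.95,  -0.31]]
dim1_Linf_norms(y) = [0.09, 0.15, 0.21]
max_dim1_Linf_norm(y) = 0.21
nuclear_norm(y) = 0.42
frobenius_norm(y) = 0.30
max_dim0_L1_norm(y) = 0.35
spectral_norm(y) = 0.25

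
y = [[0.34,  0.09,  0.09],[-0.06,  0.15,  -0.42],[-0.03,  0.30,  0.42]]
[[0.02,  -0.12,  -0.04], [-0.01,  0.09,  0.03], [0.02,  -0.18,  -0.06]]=y @ [[0.03, -0.22, -0.08], [0.03, -0.24, -0.08], [0.04, -0.27, -0.09]]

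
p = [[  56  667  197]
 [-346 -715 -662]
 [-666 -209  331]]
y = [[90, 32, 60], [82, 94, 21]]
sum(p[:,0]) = -956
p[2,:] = [-666, -209, 331]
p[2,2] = 331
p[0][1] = 667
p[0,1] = 667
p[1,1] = -715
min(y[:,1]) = 32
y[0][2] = 60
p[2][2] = 331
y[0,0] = 90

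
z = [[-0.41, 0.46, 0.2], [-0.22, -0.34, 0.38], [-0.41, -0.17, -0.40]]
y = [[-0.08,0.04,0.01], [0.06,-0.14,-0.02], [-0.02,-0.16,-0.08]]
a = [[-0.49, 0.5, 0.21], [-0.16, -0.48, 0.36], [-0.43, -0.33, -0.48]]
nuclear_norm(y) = 0.35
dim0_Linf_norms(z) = [0.41, 0.46, 0.4]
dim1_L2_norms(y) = [0.09, 0.15, 0.18]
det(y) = -0.00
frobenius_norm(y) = 0.25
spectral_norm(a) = 0.79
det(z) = -0.21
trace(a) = -1.45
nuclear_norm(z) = 1.80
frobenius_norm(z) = 1.04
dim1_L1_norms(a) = [1.2, 1.0, 1.24]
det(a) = -0.32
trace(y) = -0.30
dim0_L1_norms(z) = [1.04, 0.97, 0.98]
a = z + y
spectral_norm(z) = 0.65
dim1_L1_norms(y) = [0.13, 0.22, 0.26]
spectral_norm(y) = 0.23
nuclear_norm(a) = 2.07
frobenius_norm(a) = 1.20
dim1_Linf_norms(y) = [0.08, 0.14, 0.16]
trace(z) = -1.15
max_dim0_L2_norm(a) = 0.77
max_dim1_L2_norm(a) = 0.73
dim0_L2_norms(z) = [0.62, 0.6, 0.59]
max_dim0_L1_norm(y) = 0.34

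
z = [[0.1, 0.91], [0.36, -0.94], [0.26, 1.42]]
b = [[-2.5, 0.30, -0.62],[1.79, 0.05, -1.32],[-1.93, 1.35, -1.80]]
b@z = [[-0.3, -3.44], [-0.15, -0.29], [-0.18, -5.58]]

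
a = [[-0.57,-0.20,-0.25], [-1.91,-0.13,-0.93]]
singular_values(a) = [2.22, 0.16]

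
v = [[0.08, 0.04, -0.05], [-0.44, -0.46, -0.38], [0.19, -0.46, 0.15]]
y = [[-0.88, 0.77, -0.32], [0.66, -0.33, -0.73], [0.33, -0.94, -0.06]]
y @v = [[-0.47, -0.24, -0.3], [0.06, 0.51, -0.02], [0.43, 0.47, 0.33]]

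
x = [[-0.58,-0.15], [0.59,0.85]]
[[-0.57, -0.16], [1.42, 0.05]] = x@[[0.67, 0.31], [1.2, -0.16]]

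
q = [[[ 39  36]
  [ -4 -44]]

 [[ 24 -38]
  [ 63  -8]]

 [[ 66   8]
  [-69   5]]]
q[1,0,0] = 24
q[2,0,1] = 8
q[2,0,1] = 8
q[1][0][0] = 24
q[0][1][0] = -4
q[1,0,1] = -38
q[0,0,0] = 39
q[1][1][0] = 63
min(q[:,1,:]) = -69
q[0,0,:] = [39, 36]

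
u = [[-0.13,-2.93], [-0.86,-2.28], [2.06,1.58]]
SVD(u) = [[-0.64,-0.61], [-0.56,-0.04], [0.52,-0.79]] @ diag([4.311058213383004, 1.641516701353647]) @ [[0.38, 0.92], [-0.92, 0.38]]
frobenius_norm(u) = 4.61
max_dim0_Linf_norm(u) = 2.93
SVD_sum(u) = [[-1.05, -2.55],[-0.93, -2.25],[0.86, 2.08]] + [[0.92, -0.38],[0.07, -0.03],[1.20, -0.5]]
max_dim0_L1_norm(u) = 6.79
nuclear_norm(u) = 5.95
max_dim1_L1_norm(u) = 3.64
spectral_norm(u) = 4.31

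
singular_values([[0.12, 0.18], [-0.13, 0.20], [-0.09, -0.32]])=[0.42, 0.19]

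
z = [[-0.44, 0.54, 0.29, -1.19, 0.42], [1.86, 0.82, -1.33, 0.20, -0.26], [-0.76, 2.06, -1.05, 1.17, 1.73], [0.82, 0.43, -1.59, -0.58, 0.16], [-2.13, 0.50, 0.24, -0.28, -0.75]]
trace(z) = -2.00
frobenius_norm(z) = 5.26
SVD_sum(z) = [[-0.16, -0.13, 0.18, -0.06, -0.09],[1.19, 0.93, -1.32, 0.42, 0.66],[1.03, 0.81, -1.15, 0.37, 0.57],[0.86, 0.67, -0.95, 0.30, 0.47],[-0.77, -0.6, 0.85, -0.27, -0.43]] + [[-0.38, 0.28, -0.02, 0.1, 0.19],  [0.68, -0.50, 0.03, -0.18, -0.35],  [-1.88, 1.37, -0.09, 0.51, 0.95],  [0.27, -0.2, 0.01, -0.07, -0.14],  [-1.09, 0.79, -0.05, 0.29, 0.55]] + [[-0.16, 0.25, -0.36, -0.77, -0.29], [-0.05, 0.09, -0.12, -0.27, -0.10], [0.07, -0.11, 0.16, 0.34, 0.13], [-0.17, 0.26, -0.38, -0.82, -0.31], [-0.14, 0.22, -0.32, -0.7, -0.26]] + [[0.18, -0.04, 0.33, -0.47, 0.69], [-0.09, 0.02, -0.16, 0.23, -0.34], [0.02, -0.0, 0.04, -0.05, 0.07], [-0.00, 0.0, -0.01, 0.01, -0.01], [-0.15, 0.03, -0.28, 0.39, -0.58]] + [[0.08, 0.18, 0.15, 0.0, -0.08],[0.13, 0.28, 0.25, 0.00, -0.14],[-0.00, -0.01, -0.01, -0.0, 0.00],[-0.14, -0.31, -0.27, -0.0, 0.15],[0.02, 0.05, 0.05, 0.00, -0.02]]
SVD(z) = [[-0.08, -0.16, 0.55, 0.71, 0.39], [0.61, 0.29, 0.19, -0.35, 0.62], [0.53, -0.81, -0.25, 0.08, -0.02], [0.44, 0.12, 0.59, -0.01, -0.67], [-0.39, -0.47, 0.50, -0.60, 0.11]] @ diag([3.5474043763380614, 3.1748853161433037, 1.7071666285323817, 1.2869469987233721, 0.6737766283995715]) @ [[0.55, 0.43, -0.61, 0.2, 0.31], [0.73, -0.53, 0.04, -0.2, -0.37], [-0.17, 0.26, -0.38, -0.81, -0.31], [0.20, -0.04, 0.36, -0.51, 0.75], [0.3, 0.68, 0.59, 0.0, -0.32]]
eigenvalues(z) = [(1+0j), (-0.1+2.27j), (-0.1-2.27j), (-1.4+1.12j), (-1.4-1.12j)]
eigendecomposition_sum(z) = [[(0.32+0j), (0.33+0j), -0.01-0.00j, -0.20-0.00j, -0.00+0.00j],[0.64+0.00j, 0.66+0.00j, (-0.02-0j), (-0.41-0j), -0.00+0.00j],[(0.37+0j), (0.39+0j), (-0.01-0j), -0.24-0.00j, -0.00+0.00j],[(-0.05-0j), (-0.05-0j), 0.00+0.00j, 0.03+0.00j, -0j],[(-0.14-0j), (-0.15-0j), 0.00+0.00j, 0.09+0.00j, 0.00-0.00j]] + [[-0.10+0.34j, -0.12-0.21j, (0.32-0.04j), -0.14-0.22j, (0.1-0.2j)],[(0.41-0.58j), 0.11+0.48j, -0.63-0.13j, (0.13+0.52j), -0.32+0.32j],[(-0.69-0.66j), (0.65-0.05j), (-0.29+0.81j), (0.72-0.07j), (0.36+0.48j)],[0.54-0.38j, -0.06+0.45j, (-0.51-0.31j), (-0.05+0.5j), -0.38+0.18j],[-0.42-0.17j, 0.28-0.13j, 0.01+0.41j, (0.3-0.16j), 0.24+0.15j]] + [[(-0.1-0.34j), -0.12+0.21j, (0.32+0.04j), -0.14+0.22j, 0.10+0.20j], [0.41+0.58j, (0.11-0.48j), -0.63+0.13j, 0.13-0.52j, -0.32-0.32j], [(-0.69+0.66j), (0.65+0.05j), -0.29-0.81j, 0.72+0.07j, (0.36-0.48j)], [0.54+0.38j, -0.06-0.45j, -0.51+0.31j, (-0.05-0.5j), -0.38-0.18j], [-0.42+0.17j, 0.28+0.13j, 0.01-0.41j, 0.30+0.16j, (0.24-0.15j)]] + [[-0.27+0.21j, 0.23+0.07j, (-0.17-0.13j), (-0.35+0.13j), 0.11+0.40j], [0.20+0.09j, (-0.03-0.15j), (-0.02+0.13j), (0.18+0.16j), 0.19-0.18j], [0.12+0.41j, (0.18-0.23j), -0.22+0.13j, -0.01+0.46j, 0.51+0.05j], [-0.10+0.45j, 0.30-0.12j, -0.28+0.01j, -0.26+0.44j, 0.45+0.32j], [(-0.58-0.32j), 0.05+0.45j, (0.11-0.39j), -0.49-0.53j, (-0.62+0.49j)]] + [[(-0.27-0.21j),  (0.23-0.07j),  (-0.17+0.13j),  (-0.35-0.13j),  (0.11-0.4j)], [(0.2-0.09j),  -0.03+0.15j,  (-0.02-0.13j),  (0.18-0.16j),  0.19+0.18j], [(0.12-0.41j),  (0.18+0.23j),  (-0.22-0.13j),  (-0.01-0.46j),  (0.51-0.05j)], [(-0.1-0.45j),  0.30+0.12j,  -0.28-0.01j,  (-0.26-0.44j),  0.45-0.32j], [-0.58+0.32j,  0.05-0.45j,  (0.11+0.39j),  -0.49+0.53j,  -0.62-0.49j]]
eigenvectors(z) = [[(-0.39+0j), (0.11+0.21j), 0.11-0.21j, (0.13-0.32j), 0.13+0.32j], [-0.78+0.00j, (-0.07-0.48j), (-0.07+0.48j), -0.22+0.02j, -0.22-0.02j], [(-0.46+0j), -0.65+0.00j, (-0.65-0j), (-0.31-0.3j), (-0.31+0.3j)], [(0.06+0j), 0.09-0.44j, (0.09+0.44j), (-0.13-0.45j), (-0.13+0.45j)], [(0.17+0j), (-0.28+0.11j), (-0.28-0.11j), (0.66+0j), (0.66-0j)]]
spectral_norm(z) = 3.55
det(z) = 16.67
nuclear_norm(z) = 10.39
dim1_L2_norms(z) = [1.47, 2.45, 3.21, 1.94, 2.34]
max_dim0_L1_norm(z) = 6.01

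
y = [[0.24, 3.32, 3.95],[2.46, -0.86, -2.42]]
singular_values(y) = [5.78, 2.43]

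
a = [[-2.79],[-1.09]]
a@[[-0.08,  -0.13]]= [[0.22, 0.36], [0.09, 0.14]]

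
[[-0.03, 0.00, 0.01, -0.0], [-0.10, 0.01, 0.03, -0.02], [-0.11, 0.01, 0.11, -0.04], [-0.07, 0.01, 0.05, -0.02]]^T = [[-0.03, -0.10, -0.11, -0.07], [0.00, 0.01, 0.01, 0.01], [0.01, 0.03, 0.11, 0.05], [-0.00, -0.02, -0.04, -0.02]]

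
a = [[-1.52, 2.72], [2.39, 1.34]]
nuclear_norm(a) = 5.86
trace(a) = -0.18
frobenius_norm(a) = 4.15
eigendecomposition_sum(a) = [[-2.24, 1.40], [1.23, -0.77]] + [[0.72, 1.32], [1.16, 2.11]]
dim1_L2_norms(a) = [3.12, 2.74]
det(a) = -8.54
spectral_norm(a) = 3.12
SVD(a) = [[1.0,0.01], [0.01,-1.0]] @ diag([3.115905232816005, 2.7400063102317556]) @ [[-0.48,0.88],[-0.88,-0.48]]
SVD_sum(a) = [[-1.51,2.73],  [-0.01,0.01]] + [[-0.01, -0.01],[2.4, 1.33]]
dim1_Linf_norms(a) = [2.72, 2.39]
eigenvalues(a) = [-3.01, 2.83]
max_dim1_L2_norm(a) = 3.12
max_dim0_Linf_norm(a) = 2.72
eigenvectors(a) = [[-0.88, -0.53], [0.48, -0.85]]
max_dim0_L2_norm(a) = 3.03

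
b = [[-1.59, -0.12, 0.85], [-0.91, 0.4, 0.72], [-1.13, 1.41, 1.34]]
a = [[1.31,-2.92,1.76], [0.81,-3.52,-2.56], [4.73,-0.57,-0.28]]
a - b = [[2.90, -2.80, 0.91], [1.72, -3.92, -3.28], [5.86, -1.98, -1.62]]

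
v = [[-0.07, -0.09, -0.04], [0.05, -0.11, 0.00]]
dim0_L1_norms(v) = [0.12, 0.2, 0.04]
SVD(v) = [[-0.71, -0.71], [-0.71, 0.71]] @ diag([0.14491376746189435, 0.09055385138137417]) @ [[0.10,0.98,0.2],[0.94,-0.16,0.31]]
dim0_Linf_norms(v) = [0.07, 0.11, 0.04]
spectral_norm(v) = 0.14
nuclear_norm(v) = 0.24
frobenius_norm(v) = 0.17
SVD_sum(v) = [[-0.01, -0.1, -0.02], [-0.01, -0.10, -0.02]] + [[-0.06,0.01,-0.02], [0.06,-0.01,0.02]]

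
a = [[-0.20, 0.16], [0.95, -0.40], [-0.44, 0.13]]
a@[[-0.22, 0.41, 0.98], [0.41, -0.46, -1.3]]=[[0.11, -0.16, -0.40], [-0.37, 0.57, 1.45], [0.15, -0.24, -0.6]]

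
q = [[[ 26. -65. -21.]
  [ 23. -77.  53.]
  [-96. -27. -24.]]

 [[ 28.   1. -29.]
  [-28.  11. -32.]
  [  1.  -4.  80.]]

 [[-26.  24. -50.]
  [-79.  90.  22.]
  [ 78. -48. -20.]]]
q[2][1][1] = 90.0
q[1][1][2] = -32.0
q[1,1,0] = -28.0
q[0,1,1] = -77.0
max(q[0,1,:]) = 53.0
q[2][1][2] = 22.0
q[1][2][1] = -4.0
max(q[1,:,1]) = 11.0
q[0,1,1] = -77.0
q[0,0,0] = 26.0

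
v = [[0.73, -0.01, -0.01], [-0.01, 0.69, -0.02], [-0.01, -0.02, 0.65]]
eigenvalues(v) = [0.64, 0.73, 0.7]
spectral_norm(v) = 0.73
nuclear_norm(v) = 2.07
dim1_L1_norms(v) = [0.75, 0.72, 0.68]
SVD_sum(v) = [[0.7, -0.14, -0.05], [-0.14, 0.03, 0.01], [-0.05, 0.01, 0.00]] + [[0.02,  0.09,  -0.04], [0.09,  0.56,  -0.26], [-0.04,  -0.26,  0.12]] + [[0.01,0.04,0.08],[0.04,0.10,0.23],[0.08,0.23,0.53]]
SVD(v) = [[-0.98, -0.15, 0.14], [0.2, -0.9, 0.39], [0.07, 0.41, 0.91]] @ diag([0.7327261262812707, 0.6974615548056217, 0.6398123189131082]) @ [[-0.98,0.20,0.07], [-0.15,-0.90,0.41], [0.14,0.39,0.91]]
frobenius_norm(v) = 1.20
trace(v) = 2.07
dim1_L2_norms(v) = [0.73, 0.69, 0.65]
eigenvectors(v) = [[-0.14, -0.98, -0.15], [-0.39, 0.2, -0.9], [-0.91, 0.07, 0.41]]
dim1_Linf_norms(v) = [0.73, 0.69, 0.65]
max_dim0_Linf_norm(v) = 0.73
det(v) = 0.33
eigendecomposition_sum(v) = [[0.01, 0.04, 0.08], [0.04, 0.1, 0.23], [0.08, 0.23, 0.53]] + [[0.7, -0.14, -0.05], [-0.14, 0.03, 0.01], [-0.05, 0.01, 0.00]] + [[0.02, 0.09, -0.04], [0.09, 0.56, -0.26], [-0.04, -0.26, 0.12]]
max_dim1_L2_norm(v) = 0.73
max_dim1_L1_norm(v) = 0.75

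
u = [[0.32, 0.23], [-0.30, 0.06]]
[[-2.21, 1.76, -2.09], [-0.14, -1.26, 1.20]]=u @ [[-1.15, 4.48, -4.55], [-8.01, 1.40, -2.76]]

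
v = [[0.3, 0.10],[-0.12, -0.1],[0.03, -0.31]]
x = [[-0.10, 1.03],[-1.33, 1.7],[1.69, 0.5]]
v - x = [[0.40, -0.93],  [1.21, -1.8],  [-1.66, -0.81]]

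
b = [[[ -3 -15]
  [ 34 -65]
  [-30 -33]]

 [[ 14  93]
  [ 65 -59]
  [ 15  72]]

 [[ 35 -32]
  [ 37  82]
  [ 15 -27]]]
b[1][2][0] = 15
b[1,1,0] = 65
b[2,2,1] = -27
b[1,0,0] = 14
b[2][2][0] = 15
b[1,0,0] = 14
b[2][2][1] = -27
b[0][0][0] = -3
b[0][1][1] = -65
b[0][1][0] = 34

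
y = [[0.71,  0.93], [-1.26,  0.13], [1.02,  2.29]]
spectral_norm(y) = 2.80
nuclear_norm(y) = 3.99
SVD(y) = [[-0.42, 0.11],[0.19, -0.96],[-0.89, -0.26]] @ diag([2.7986665465378047, 1.193928624872591]) @ [[-0.52, -0.86], [0.86, -0.52]]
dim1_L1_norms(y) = [1.64, 1.39, 3.31]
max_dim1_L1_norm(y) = 3.31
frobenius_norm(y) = 3.04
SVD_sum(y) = [[0.60,1.00],  [-0.28,-0.46],  [1.28,2.13]] + [[0.11, -0.07], [-0.98, 0.59], [-0.26, 0.16]]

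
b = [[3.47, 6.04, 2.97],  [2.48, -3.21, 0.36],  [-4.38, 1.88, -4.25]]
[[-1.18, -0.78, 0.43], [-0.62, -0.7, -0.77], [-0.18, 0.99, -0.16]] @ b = [[-7.91, -3.81, -5.61], [-0.51, -2.95, 1.18], [2.53, -4.57, 0.5]]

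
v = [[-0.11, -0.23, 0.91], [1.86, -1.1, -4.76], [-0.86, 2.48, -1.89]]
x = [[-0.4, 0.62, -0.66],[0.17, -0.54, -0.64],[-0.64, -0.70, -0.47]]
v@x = [[-0.58,  -0.58,  -0.21], [2.12,  5.08,  1.71], [1.98,  -0.55,  -0.13]]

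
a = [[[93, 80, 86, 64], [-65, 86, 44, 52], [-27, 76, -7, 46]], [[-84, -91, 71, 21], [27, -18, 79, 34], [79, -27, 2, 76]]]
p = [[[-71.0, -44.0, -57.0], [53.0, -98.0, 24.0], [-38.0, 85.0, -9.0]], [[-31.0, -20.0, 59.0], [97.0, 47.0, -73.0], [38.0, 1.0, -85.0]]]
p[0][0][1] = -44.0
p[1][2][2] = -85.0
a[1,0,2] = 71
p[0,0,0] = -71.0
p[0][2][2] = -9.0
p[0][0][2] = -57.0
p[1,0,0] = -31.0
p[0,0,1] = -44.0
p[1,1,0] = 97.0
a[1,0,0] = -84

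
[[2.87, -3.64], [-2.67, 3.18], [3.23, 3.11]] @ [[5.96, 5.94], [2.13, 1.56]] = [[9.35, 11.37], [-9.14, -10.90], [25.88, 24.04]]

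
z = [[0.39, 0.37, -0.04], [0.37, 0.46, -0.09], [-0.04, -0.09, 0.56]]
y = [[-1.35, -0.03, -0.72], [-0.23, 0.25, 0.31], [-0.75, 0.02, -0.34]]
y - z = [[-1.74, -0.40, -0.68], [-0.60, -0.21, 0.4], [-0.71, 0.11, -0.9]]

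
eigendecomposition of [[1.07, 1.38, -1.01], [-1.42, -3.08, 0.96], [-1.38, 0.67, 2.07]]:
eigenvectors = [[-0.35, 0.79, 0.39], [0.23, -0.18, -0.89], [0.91, 0.59, 0.24]]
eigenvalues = [2.77, 0.0, -2.72]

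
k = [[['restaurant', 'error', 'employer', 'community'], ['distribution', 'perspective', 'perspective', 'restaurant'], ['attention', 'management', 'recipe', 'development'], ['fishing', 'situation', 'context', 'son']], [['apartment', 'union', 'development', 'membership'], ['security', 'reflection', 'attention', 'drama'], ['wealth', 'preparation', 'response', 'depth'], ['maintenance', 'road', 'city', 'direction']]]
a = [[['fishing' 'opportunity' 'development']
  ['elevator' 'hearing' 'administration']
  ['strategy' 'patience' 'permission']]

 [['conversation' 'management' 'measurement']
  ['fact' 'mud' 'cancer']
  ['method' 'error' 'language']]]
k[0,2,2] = 'recipe'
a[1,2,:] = ['method', 'error', 'language']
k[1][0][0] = 'apartment'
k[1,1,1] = 'reflection'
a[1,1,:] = ['fact', 'mud', 'cancer']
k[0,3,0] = 'fishing'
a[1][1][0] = 'fact'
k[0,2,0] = 'attention'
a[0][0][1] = 'opportunity'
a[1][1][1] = 'mud'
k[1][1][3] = 'drama'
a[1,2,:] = ['method', 'error', 'language']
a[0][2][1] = 'patience'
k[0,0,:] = ['restaurant', 'error', 'employer', 'community']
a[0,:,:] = [['fishing', 'opportunity', 'development'], ['elevator', 'hearing', 'administration'], ['strategy', 'patience', 'permission']]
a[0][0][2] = 'development'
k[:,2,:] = [['attention', 'management', 'recipe', 'development'], ['wealth', 'preparation', 'response', 'depth']]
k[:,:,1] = [['error', 'perspective', 'management', 'situation'], ['union', 'reflection', 'preparation', 'road']]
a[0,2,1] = 'patience'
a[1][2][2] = 'language'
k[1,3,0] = 'maintenance'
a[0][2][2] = 'permission'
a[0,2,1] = 'patience'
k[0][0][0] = 'restaurant'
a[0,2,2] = 'permission'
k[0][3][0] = 'fishing'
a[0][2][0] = 'strategy'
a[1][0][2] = 'measurement'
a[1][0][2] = 'measurement'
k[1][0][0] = 'apartment'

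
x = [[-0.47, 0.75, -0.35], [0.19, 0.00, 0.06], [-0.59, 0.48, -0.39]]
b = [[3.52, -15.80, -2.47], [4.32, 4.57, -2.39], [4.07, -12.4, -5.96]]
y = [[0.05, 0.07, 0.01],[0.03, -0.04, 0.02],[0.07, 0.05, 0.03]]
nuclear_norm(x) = 1.55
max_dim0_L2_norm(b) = 20.6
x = b @ y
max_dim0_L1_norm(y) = 0.16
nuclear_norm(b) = 30.27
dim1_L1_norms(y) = [0.13, 0.09, 0.15]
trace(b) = 2.13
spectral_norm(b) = 21.71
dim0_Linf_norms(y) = [0.07, 0.07, 0.03]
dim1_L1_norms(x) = [1.57, 0.25, 1.46]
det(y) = -0.00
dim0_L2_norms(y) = [0.09, 0.09, 0.04]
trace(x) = -0.86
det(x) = 0.01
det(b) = -275.05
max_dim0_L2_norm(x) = 0.89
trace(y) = 0.04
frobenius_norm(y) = 0.14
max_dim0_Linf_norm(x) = 0.75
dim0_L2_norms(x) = [0.78, 0.89, 0.53]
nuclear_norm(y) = 0.19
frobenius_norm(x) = 1.29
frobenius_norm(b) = 22.79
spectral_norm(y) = 0.12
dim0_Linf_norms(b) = [4.32, 15.8, 5.96]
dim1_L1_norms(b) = [21.79, 11.28, 22.43]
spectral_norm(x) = 1.27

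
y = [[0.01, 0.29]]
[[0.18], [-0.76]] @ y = [[0.0, 0.05], [-0.01, -0.22]]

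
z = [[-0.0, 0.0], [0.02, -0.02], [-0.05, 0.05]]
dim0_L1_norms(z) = [0.07, 0.07]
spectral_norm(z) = 0.08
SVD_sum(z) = [[0.00,-0.0], [0.02,-0.02], [-0.05,0.05]] + [[-0.00, -0.00],[0.0, 0.0],[0.0, 0.0]]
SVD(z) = [[0.00, 0.78],[0.37, -0.58],[-0.93, -0.23]] @ diag([0.07615773105863909, 7.24670761942237e-19]) @ [[0.71, -0.71], [-0.71, -0.71]]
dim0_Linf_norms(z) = [0.05, 0.05]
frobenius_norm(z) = 0.08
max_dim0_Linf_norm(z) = 0.05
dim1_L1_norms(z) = [0.0, 0.04, 0.1]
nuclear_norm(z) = 0.08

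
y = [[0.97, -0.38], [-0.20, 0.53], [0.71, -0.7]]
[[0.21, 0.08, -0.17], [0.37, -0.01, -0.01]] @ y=[[0.07,0.08], [0.35,-0.14]]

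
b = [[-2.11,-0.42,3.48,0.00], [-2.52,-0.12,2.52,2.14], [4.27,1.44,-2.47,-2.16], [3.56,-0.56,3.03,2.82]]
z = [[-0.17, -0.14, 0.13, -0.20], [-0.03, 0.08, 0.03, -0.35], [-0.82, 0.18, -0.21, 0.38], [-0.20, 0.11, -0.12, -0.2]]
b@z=[[-2.48,0.89,-1.02,1.89], [-2.06,1.03,-1.12,1.08], [1.69,-1.16,1.38,-1.86], [-3.64,0.31,-0.53,0.07]]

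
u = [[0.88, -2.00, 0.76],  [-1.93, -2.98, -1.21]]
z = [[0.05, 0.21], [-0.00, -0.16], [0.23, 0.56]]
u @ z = [[0.22, 0.93], [-0.37, -0.61]]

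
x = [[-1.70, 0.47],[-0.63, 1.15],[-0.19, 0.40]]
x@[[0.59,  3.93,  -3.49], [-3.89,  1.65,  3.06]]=[[-2.83,-5.91,7.37],[-4.85,-0.58,5.72],[-1.67,-0.09,1.89]]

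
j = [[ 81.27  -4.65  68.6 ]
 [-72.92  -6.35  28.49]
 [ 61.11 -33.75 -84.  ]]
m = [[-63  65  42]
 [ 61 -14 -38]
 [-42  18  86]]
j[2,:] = [61.11, -33.75, -84.0]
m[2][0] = -42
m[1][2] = -38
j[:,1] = [-4.65, -6.35, -33.75]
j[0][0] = 81.27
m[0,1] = 65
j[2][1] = -33.75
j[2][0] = 61.11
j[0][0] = 81.27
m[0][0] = -63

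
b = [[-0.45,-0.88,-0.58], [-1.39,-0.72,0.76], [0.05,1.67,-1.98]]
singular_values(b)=[2.88, 1.4, 0.9]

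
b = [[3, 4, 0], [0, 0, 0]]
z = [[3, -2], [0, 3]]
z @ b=[[9, 12, 0], [0, 0, 0]]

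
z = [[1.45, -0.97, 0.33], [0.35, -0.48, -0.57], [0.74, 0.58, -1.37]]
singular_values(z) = [1.87, 1.69, 0.49]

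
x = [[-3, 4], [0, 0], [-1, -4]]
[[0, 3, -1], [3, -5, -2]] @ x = [[1, 4], [-7, 20]]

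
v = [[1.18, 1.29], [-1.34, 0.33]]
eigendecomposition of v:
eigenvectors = [[(-0.23-0.66j), (-0.23+0.66j)], [0.71+0.00j, 0.71-0.00j]]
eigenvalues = [(0.75+1.24j), (0.75-1.24j)]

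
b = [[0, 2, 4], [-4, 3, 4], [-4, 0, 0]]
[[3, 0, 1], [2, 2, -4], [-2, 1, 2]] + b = [[3, 2, 5], [-2, 5, 0], [-6, 1, 2]]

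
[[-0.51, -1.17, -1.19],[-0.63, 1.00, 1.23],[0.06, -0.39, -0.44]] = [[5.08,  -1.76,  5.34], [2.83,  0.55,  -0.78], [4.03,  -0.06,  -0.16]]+[[-5.59, 0.59, -6.53], [-3.46, 0.45, 2.01], [-3.97, -0.33, -0.28]]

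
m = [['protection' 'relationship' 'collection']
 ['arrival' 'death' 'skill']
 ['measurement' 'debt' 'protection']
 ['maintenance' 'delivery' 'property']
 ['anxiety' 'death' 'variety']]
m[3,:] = ['maintenance', 'delivery', 'property']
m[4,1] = 'death'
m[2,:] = ['measurement', 'debt', 'protection']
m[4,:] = ['anxiety', 'death', 'variety']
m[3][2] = 'property'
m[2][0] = 'measurement'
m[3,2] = 'property'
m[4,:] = ['anxiety', 'death', 'variety']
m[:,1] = ['relationship', 'death', 'debt', 'delivery', 'death']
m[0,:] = ['protection', 'relationship', 'collection']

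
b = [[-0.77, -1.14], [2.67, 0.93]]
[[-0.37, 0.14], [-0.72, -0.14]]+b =[[-1.14,-1.00], [1.95,0.79]]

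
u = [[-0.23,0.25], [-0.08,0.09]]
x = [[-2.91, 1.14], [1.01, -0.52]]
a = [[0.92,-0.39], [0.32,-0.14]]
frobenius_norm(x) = 3.33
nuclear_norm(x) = 3.43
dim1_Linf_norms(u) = [0.25, 0.09]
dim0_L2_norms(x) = [3.08, 1.25]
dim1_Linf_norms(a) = [0.92, 0.32]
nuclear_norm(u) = 0.36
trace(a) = 0.78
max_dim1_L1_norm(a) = 1.31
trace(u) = -0.14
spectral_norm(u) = 0.36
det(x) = 0.36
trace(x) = -3.43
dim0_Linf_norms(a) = [0.92, 0.39]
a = u @ x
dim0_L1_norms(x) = [3.92, 1.66]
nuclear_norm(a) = 1.06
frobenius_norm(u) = 0.36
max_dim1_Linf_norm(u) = 0.25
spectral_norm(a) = 1.06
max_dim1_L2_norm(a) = 1.0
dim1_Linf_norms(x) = [2.91, 1.01]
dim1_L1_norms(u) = [0.48, 0.17]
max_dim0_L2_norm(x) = 3.08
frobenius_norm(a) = 1.06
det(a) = -0.00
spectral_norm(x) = 3.32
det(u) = -0.00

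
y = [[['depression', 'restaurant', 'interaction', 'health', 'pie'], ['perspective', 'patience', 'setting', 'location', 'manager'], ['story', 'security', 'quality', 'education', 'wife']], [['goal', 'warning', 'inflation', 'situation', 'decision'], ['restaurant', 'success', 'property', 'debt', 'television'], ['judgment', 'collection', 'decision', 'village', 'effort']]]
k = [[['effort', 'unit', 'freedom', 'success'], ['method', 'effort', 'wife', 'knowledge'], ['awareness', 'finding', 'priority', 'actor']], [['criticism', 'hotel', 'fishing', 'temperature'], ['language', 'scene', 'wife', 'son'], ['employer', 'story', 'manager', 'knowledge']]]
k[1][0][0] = 'criticism'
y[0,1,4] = 'manager'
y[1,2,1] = 'collection'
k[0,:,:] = [['effort', 'unit', 'freedom', 'success'], ['method', 'effort', 'wife', 'knowledge'], ['awareness', 'finding', 'priority', 'actor']]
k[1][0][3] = 'temperature'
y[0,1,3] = 'location'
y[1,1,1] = 'success'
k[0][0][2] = 'freedom'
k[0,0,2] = 'freedom'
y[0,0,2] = 'interaction'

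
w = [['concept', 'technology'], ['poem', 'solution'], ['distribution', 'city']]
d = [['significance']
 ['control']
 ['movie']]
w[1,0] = 'poem'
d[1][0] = 'control'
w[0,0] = 'concept'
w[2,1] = 'city'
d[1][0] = 'control'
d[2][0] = 'movie'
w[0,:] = ['concept', 'technology']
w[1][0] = 'poem'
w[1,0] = 'poem'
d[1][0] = 'control'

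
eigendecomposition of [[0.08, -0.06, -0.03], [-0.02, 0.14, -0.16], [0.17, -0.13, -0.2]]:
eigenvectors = [[-0.17, 0.79, -0.29], [-0.40, 0.54, 0.87], [-0.90, 0.28, -0.39]]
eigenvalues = [-0.23, 0.03, 0.22]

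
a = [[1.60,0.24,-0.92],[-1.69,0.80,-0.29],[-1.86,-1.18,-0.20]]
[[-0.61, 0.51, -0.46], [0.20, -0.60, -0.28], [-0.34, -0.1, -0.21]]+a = [[0.99, 0.75, -1.38], [-1.49, 0.2, -0.57], [-2.2, -1.28, -0.41]]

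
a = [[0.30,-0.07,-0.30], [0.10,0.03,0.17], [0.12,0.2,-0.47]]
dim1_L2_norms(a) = [0.43, 0.2, 0.52]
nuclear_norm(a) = 1.05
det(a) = -0.02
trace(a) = -0.14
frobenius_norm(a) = 0.71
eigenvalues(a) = [(0.18+0.12j), (0.18-0.12j), (-0.51+0j)]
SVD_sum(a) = [[0.15, 0.07, -0.34], [-0.04, -0.02, 0.1], [0.2, 0.09, -0.46]] + [[0.16,-0.11,0.05], [0.09,-0.06,0.03], [-0.10,0.07,-0.03]] + [[-0.01, -0.03, -0.01],[0.05, 0.11, 0.04],[0.02, 0.04, 0.02]]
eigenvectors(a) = [[(-0.75+0j), -0.75-0.00j, (0.3+0j)], [-0.35+0.48j, -0.35-0.48j, -0.34+0.00j], [-0.21+0.19j, (-0.21-0.19j), 0.89+0.00j]]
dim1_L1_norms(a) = [0.67, 0.3, 0.79]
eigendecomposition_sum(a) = [[0.14-0.01j,(-0.06+0.12j),-0.07+0.05j], [(0.06-0.1j),0.05+0.10j,(-0+0.07j)], [(0.04-0.04j),0.01+0.05j,(-0.01+0.03j)]] + [[(0.14+0.01j), -0.06-0.12j, -0.07-0.05j], [0.06+0.10j, 0.05-0.10j, -0.00-0.07j], [0.04+0.04j, 0.01-0.05j, (-0.01-0.03j)]] + [[(0.02+0j), (0.06+0j), -0.15-0.00j],[(-0.02-0j), -0.07-0.00j, 0.17+0.00j],[(0.05+0j), 0.18+0.00j, -0.45-0.00j]]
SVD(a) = [[-0.59, -0.77, -0.24], [0.17, -0.41, 0.9], [-0.79, 0.49, 0.37]] @ diag([0.640380338830471, 0.2638656061147967, 0.14243582256245035]) @ [[-0.40, -0.17, 0.90],  [-0.81, 0.53, -0.26],  [0.43, 0.83, 0.35]]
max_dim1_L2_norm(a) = 0.52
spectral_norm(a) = 0.64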